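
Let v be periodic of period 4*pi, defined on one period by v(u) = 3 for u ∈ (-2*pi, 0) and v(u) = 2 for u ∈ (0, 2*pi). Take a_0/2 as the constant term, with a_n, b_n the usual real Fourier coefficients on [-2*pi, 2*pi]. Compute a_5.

0

a_5 = (1/(2*pi)) ∫_{-2*pi}^{2*pi} v(u) cos(5*u/2) du.
Split the integral at the breakpoints.
Directly, an antiderivative of (3) cos(5*u/2) is 6*sin(5*u/2)/5; evaluating from -2*pi to 0: ∫_{-2*pi}^{0} (3) cos(5*u/2) du = (0) - (0) = 0.
Directly, an antiderivative of (2) cos(5*u/2) is 4*sin(5*u/2)/5; evaluating from 0 to 2*pi: ∫_{0}^{2*pi} (2) cos(5*u/2) du = (0) - (0) = 0.
Summing the pieces and multiplying by (1/(2*pi)) gives a_5 = 0.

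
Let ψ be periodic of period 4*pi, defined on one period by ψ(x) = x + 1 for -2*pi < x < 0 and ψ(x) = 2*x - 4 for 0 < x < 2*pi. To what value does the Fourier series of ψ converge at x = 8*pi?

-3/2

x = 8*pi differs from x = 0 by 2 full period(s), and the series is 4*pi-periodic.
At x = 0 the one-sided limits are ψ(0^-) = 1 and ψ(0^+) = -4.
By Dirichlet's theorem the series converges to their average, [(1) + (-4)]/2 = -3/2.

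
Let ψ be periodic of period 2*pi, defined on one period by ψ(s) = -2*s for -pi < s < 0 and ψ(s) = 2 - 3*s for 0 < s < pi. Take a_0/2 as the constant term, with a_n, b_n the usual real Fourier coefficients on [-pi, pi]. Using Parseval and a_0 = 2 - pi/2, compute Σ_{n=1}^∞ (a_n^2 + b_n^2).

Parseval: a_0^2/2 + Σ_{n≥1} (a_n^2+b_n^2) = 1/pi ∫_{-pi}^{pi} ψ(s)^2 ds = -6*pi + 4 + 13*pi**2/3.
Subtract a_0^2/2 = (4 - pi)**2/8: Σ (a_n^2+b_n^2) = -5*pi + 2 + 101*pi**2/24.

-5*pi + 2 + 101*pi**2/24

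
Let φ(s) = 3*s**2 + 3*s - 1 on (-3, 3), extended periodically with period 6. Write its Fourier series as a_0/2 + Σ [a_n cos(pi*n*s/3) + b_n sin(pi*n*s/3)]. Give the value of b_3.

6/pi

b_3 = 1/3 ∫_{-3}^{3} φ(s) sin(pi*s) ds.
Integrating by parts twice (tabular method), an antiderivative of (3*s**2 + 3*s - 1) sin(pi*s) is -3*s**2*cos(pi*s)/pi + 6*s*sin(pi*s)/pi**2 - 3*s*cos(pi*s)/pi + 3*sin(pi*s)/pi**2 + 6*cos(pi*s)/pi**3 + cos(pi*s)/pi; evaluating from -3 to 3: ∫_{-3}^{3} (3*s**2 + 3*s - 1) sin(pi*s) ds = (-6/pi**3 + 35/pi) - (-6/pi**3 + 17/pi) = 18/pi.
Hence b_3 = (1/3)·(18/pi) = 6/pi.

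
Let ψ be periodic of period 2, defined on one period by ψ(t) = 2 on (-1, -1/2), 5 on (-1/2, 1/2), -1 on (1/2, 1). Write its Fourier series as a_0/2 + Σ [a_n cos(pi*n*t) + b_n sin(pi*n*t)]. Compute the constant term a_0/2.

a_0 = ∫_{-1}^{1} ψ(t) dt = 11/2.
So the constant term a_0/2 = 11/4.

11/4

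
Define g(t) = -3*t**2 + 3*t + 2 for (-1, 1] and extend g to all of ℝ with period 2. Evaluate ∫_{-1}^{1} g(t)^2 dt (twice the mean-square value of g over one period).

48/5

∫_{-1}^{1} g(t)^2 dt = 48/5.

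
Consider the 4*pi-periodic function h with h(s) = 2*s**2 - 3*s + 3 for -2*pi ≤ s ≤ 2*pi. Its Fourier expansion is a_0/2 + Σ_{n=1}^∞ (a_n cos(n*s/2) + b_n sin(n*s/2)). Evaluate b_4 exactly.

3

b_4 = (1/(2*pi)) ∫_{-2*pi}^{2*pi} h(s) sin(2*s) ds.
Integrating by parts twice (tabular method), an antiderivative of (2*s**2 - 3*s + 3) sin(2*s) is -s**2*cos(2*s) + s*sin(2*s) + 3*s*cos(2*s)/2 - 3*sin(2*s)/4 - cos(2*s); evaluating from -2*pi to 2*pi: ∫_{-2*pi}^{2*pi} (2*s**2 - 3*s + 3) sin(2*s) ds = (-4*pi**2 - 1 + 3*pi) - (-4*pi**2 - 3*pi - 1) = 6*pi.
Hence b_4 = (1/(2*pi))·(6*pi) = 3.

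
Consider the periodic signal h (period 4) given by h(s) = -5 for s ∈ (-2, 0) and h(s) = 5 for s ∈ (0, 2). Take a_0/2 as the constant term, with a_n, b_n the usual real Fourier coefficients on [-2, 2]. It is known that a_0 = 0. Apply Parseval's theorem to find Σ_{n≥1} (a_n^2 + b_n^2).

50

Parseval: a_0^2/2 + Σ_{n≥1} (a_n^2+b_n^2) = 1/2 ∫_{-2}^{2} h(s)^2 ds = 50.
Subtract a_0^2/2 = 0: Σ (a_n^2+b_n^2) = 50.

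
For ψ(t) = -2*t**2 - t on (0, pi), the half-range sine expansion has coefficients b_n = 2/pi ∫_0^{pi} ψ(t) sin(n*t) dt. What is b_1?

-4*pi - 2 + 16/pi

b_1 = 2/pi ∫_0^{pi} (-2*t**2 - t) sin(t) dt.
Integrating by parts twice (tabular method), an antiderivative of (-2*t**2 - t) sin(t) is 2*t**2*cos(t) - 4*t*sin(t) + t*cos(t) - sin(t) - 4*cos(t); evaluating from 0 to pi: ∫_{0}^{pi} (-2*t**2 - t) sin(t) dt = (-2*pi**2 - pi + 4) - (-4) = -2*pi**2 - pi + 8.
Hence b_1 = (2/pi)·(-2*pi**2 - pi + 8) = -4*pi - 2 + 16/pi.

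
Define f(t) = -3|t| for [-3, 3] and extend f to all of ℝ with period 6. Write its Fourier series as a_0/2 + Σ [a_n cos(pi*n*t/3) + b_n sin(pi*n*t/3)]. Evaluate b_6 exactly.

b_6 = 1/3 ∫_{-3}^{3} f(t) sin(2*pi*t) dt.
f is even and sin(2*pi*t) is odd, so the integrand is odd over a symmetric interval and the integral vanishes.

0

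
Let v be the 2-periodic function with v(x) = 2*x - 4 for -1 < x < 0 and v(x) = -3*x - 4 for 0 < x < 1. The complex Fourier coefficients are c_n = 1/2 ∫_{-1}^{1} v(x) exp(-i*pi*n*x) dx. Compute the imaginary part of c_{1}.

Since v is real-valued, Im(c_{1}) = -1/2 ∫_{-1}^{1} v(x) sin(pi*x) dx = -b_{1}/2.
Split the integral at the breakpoints.
Integrating by parts (boundary term plus one more integral), an antiderivative of (2*x - 4) sin(pi*x) is -2*x*cos(pi*x)/pi + 2*sin(pi*x)/pi**2 + 4*cos(pi*x)/pi; evaluating from -1 to 0: ∫_{-1}^{0} (2*x - 4) sin(pi*x) dx = (4/pi) - (-6/pi) = 10/pi.
Integrating by parts (boundary term plus one more integral), an antiderivative of (-3*x - 4) sin(pi*x) is 3*x*cos(pi*x)/pi - 3*sin(pi*x)/pi**2 + 4*cos(pi*x)/pi; evaluating from 0 to 1: ∫_{0}^{1} (-3*x - 4) sin(pi*x) dx = (-7/pi) - (4/pi) = -11/pi.
So ∫_{-1}^{1} v(x) sin(pi*x) dx = -1/pi.
Hence Im(c_{1}) = (-1/2)·(-1/pi) = 1/(2*pi).

1/(2*pi)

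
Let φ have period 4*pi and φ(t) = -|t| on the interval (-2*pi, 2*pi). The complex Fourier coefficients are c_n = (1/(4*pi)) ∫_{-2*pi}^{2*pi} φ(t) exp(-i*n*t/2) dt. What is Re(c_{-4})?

Since φ is real-valued, Re(c_{-4}) = (1/(4*pi)) ∫_{-2*pi}^{2*pi} φ(t) cos(-2*t) dt = a_{4}/2.
φ is even and cos(-2*t) is even, so the integrand is even: ∫_{-2*pi}^{2*pi} φ(t) cos(-2*t) dt = 2∫_0^{2*pi} φ(t) cos(-2*t) dt.
Integrating by parts (boundary term plus one more integral), an antiderivative of (-t) cos(-2*t) is -t*sin(2*t)/2 - cos(2*t)/4; evaluating from 0 to 2*pi: ∫_{0}^{2*pi} (-t) cos(-2*t) dt = (-1/4) - (-1/4) = 0.
So ∫_{-2*pi}^{2*pi} φ(t) cos(-2*t) dt = 0.
Hence Re(c_{-4}) = (1/(4*pi))·(0) = 0.

0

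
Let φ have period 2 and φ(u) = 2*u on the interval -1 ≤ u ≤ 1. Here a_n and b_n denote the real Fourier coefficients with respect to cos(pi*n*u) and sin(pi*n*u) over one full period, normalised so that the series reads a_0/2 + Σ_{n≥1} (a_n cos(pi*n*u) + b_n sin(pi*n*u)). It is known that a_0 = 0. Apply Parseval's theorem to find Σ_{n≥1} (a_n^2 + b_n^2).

Parseval: a_0^2/2 + Σ_{n≥1} (a_n^2+b_n^2) = ∫_{-1}^{1} φ(u)^2 du = 8/3.
Subtract a_0^2/2 = 0: Σ (a_n^2+b_n^2) = 8/3.

8/3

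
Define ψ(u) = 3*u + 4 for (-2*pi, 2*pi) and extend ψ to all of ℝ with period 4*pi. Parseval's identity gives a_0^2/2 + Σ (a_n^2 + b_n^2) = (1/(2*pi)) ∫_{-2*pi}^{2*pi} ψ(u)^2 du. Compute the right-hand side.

(1/(2*pi)) ∫_{-2*pi}^{2*pi} ψ(u)^2 du = (1/(2*pi)) · (64*pi + 48*pi**3) = 32 + 24*pi**2.

32 + 24*pi**2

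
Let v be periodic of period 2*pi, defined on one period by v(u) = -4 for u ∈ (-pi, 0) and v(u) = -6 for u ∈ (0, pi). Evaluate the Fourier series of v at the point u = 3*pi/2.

-4

u = 3*pi/2 differs from u = -pi/2 by 1 full period(s), and the series is 2*pi-periodic.
v is continuous at u = -pi/2 with value -4, so the series converges to -4 there.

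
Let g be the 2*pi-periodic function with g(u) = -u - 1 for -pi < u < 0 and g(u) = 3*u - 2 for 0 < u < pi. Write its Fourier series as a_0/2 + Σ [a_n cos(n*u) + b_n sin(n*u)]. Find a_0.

a_0 = 1/pi ∫_{-pi}^{pi} g(u) du = 1/pi · (pi*(-3 + 2*pi)) = -3 + 2*pi.

-3 + 2*pi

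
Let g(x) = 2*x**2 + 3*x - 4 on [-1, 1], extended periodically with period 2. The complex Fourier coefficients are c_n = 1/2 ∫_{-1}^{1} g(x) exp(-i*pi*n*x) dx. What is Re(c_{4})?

1/(4*pi**2)

Since g is real-valued, Re(c_{4}) = 1/2 ∫_{-1}^{1} g(x) cos(4*pi*x) dx = a_{4}/2.
Integrating by parts twice (tabular method), an antiderivative of (2*x**2 + 3*x - 4) cos(4*pi*x) is x**2*sin(4*pi*x)/(2*pi) + 3*x*sin(4*pi*x)/(4*pi) + x*cos(4*pi*x)/(4*pi**2) - sin(4*pi*x)/pi - sin(4*pi*x)/(16*pi**3) + 3*cos(4*pi*x)/(16*pi**2); evaluating from -1 to 1: ∫_{-1}^{1} (2*x**2 + 3*x - 4) cos(4*pi*x) dx = (7/(16*pi**2)) - (-1/(16*pi**2)) = 1/(2*pi**2).
Hence Re(c_{4}) = (1/2)·(1/(2*pi**2)) = 1/(4*pi**2).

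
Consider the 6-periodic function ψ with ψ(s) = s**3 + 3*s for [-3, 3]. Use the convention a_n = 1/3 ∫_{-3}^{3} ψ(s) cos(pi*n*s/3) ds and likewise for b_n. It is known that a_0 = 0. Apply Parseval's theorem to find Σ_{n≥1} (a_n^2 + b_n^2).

Parseval: a_0^2/2 + Σ_{n≥1} (a_n^2+b_n^2) = 1/3 ∫_{-3}^{3} ψ(s)^2 ds = 15984/35.
Subtract a_0^2/2 = 0: Σ (a_n^2+b_n^2) = 15984/35.

15984/35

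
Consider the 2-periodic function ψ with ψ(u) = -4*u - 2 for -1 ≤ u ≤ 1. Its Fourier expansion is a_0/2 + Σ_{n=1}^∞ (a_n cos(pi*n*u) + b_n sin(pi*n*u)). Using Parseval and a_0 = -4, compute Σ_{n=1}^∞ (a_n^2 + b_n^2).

Parseval: a_0^2/2 + Σ_{n≥1} (a_n^2+b_n^2) = ∫_{-1}^{1} ψ(u)^2 du = 56/3.
Subtract a_0^2/2 = 8: Σ (a_n^2+b_n^2) = 32/3.

32/3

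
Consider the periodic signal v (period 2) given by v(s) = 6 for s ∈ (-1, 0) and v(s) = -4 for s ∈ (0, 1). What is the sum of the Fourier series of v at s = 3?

1

s = 3 differs from s = 1 by 1 full period(s), and the series is 2-periodic.
At s = 1 the one-sided limits are v(1^-) = -4 and v(1^+) = 6.
By Dirichlet's theorem the series converges to their average, [(-4) + (6)]/2 = 1.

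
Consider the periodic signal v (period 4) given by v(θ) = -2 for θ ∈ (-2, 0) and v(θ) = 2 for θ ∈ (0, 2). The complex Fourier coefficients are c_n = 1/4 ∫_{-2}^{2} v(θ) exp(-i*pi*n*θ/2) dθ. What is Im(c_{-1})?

Since v is real-valued, Im(c_{-1}) = -1/4 ∫_{-2}^{2} v(θ) sin(-pi*θ/2) dθ = b_{1}/2.
v is odd and sin(-pi*θ/2) is odd, so the integrand is even: ∫_{-2}^{2} v(θ) sin(-pi*θ/2) dθ = 2∫_0^{2} v(θ) sin(-pi*θ/2) dθ.
Directly, an antiderivative of (2) sin(-pi*θ/2) is 4*cos(pi*θ/2)/pi; evaluating from 0 to 2: ∫_{0}^{2} (2) sin(-pi*θ/2) dθ = (-4/pi) - (4/pi) = -8/pi.
So ∫_{-2}^{2} v(θ) sin(-pi*θ/2) dθ = -16/pi.
Hence Im(c_{-1}) = (-1/4)·(-16/pi) = 4/pi.

4/pi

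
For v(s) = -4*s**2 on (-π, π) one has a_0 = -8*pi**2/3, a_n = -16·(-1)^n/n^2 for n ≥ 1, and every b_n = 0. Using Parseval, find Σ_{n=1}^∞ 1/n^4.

Parseval: a_0^2/2 + Σ a_n^2 = (1/π) ∫_{-π}^{π} v(s)^2 ds = 32*pi**4/5.
Subtract a_0^2/2 = 32*pi**4/9: Σ a_n^2 = 128*pi**4/45.
Since a_n^2 = 256/n^4, Σ 1/n^4 = pi**4/90.

pi**4/90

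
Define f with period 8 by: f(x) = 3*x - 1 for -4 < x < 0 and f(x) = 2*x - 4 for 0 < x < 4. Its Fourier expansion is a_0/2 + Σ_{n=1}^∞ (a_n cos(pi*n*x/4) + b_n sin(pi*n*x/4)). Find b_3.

b_3 = 1/4 ∫_{-4}^{4} f(x) sin(3*pi*x/4) dx.
Split the integral at the breakpoints.
Integrating by parts (boundary term plus one more integral), an antiderivative of (3*x - 1) sin(3*pi*x/4) is -4*x*cos(3*pi*x/4)/pi + 16*sin(3*pi*x/4)/(3*pi**2) + 4*cos(3*pi*x/4)/(3*pi); evaluating from -4 to 0: ∫_{-4}^{0} (3*x - 1) sin(3*pi*x/4) dx = (4/(3*pi)) - (-52/(3*pi)) = 56/(3*pi).
Integrating by parts (boundary term plus one more integral), an antiderivative of (2*x - 4) sin(3*pi*x/4) is -8*x*cos(3*pi*x/4)/(3*pi) + 32*sin(3*pi*x/4)/(9*pi**2) + 16*cos(3*pi*x/4)/(3*pi); evaluating from 0 to 4: ∫_{0}^{4} (2*x - 4) sin(3*pi*x/4) dx = (16/(3*pi)) - (16/(3*pi)) = 0.
Summing the pieces and multiplying by (1/4) gives b_3 = 14/(3*pi).

14/(3*pi)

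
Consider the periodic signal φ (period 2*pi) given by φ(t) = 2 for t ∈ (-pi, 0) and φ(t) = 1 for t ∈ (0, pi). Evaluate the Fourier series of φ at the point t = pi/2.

1

φ is continuous at t = pi/2 with value 1, so the series converges to 1 there.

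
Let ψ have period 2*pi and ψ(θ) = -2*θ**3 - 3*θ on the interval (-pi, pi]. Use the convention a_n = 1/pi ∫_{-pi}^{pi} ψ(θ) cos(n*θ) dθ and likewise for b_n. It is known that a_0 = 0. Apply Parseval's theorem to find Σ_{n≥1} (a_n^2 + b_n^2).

Parseval: a_0^2/2 + Σ_{n≥1} (a_n^2+b_n^2) = 1/pi ∫_{-pi}^{pi} ψ(θ)^2 dθ = 2*pi**2*(105 + 84*pi**2 + 20*pi**4)/35.
Subtract a_0^2/2 = 0: Σ (a_n^2+b_n^2) = 2*pi**2*(105 + 84*pi**2 + 20*pi**4)/35.

2*pi**2*(105 + 84*pi**2 + 20*pi**4)/35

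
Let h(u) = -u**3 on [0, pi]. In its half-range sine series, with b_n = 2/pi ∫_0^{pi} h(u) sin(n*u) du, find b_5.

b_5 = 2/pi ∫_0^{pi} (-u**3) sin(5*u) du.
Integrating by parts three times (tabular method), an antiderivative of (-u**3) sin(5*u) is u**3*cos(5*u)/5 - 3*u**2*sin(5*u)/25 - 6*u*cos(5*u)/125 + 6*sin(5*u)/625; evaluating from 0 to pi: ∫_{0}^{pi} (-u**3) sin(5*u) du = (pi*(6 - 25*pi**2)/125) - (0) = pi*(6 - 25*pi**2)/125.
Hence b_5 = (2/pi)·(pi*(6 - 25*pi**2)/125) = 12/125 - 2*pi**2/5.

12/125 - 2*pi**2/5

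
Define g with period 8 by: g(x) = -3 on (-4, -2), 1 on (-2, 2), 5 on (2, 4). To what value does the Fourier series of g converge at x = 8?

1

x = 8 differs from x = 0 by 1 full period(s), and the series is 8-periodic.
g is continuous at x = 0 with value 1, so the series converges to 1 there.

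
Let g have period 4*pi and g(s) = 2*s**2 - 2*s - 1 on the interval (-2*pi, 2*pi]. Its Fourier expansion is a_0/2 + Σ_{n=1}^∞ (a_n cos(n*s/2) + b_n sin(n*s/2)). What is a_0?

-2 + 16*pi**2/3

a_0 = (1/(2*pi)) ∫_{-2*pi}^{2*pi} g(s) ds = (1/(2*pi)) · (-4*pi + 32*pi**3/3) = -2 + 16*pi**2/3.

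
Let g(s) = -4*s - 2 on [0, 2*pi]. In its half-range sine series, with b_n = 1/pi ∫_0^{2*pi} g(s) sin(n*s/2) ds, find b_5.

b_5 = 1/pi ∫_0^{2*pi} (-4*s - 2) sin(5*s/2) ds.
Integrating by parts (boundary term plus one more integral), an antiderivative of (-4*s - 2) sin(5*s/2) is 8*s*cos(5*s/2)/5 - 16*sin(5*s/2)/25 + 4*cos(5*s/2)/5; evaluating from 0 to 2*pi: ∫_{0}^{2*pi} (-4*s - 2) sin(5*s/2) ds = (-16*pi/5 - 4/5) - (4/5) = -16*pi/5 - 8/5.
Hence b_5 = (1/pi)·(-16*pi/5 - 8/5) = 8*(-2*pi - 1)/(5*pi).

8*(-2*pi - 1)/(5*pi)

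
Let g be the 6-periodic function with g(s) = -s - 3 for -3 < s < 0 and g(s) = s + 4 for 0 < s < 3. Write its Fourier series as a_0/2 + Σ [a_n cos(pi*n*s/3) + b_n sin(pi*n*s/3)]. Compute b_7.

b_7 = 1/3 ∫_{-3}^{3} g(s) sin(7*pi*s/3) ds.
Split the integral at the breakpoints.
Integrating by parts (boundary term plus one more integral), an antiderivative of (-s - 3) sin(7*pi*s/3) is 3*s*cos(7*pi*s/3)/(7*pi) - 9*sin(7*pi*s/3)/(49*pi**2) + 9*cos(7*pi*s/3)/(7*pi); evaluating from -3 to 0: ∫_{-3}^{0} (-s - 3) sin(7*pi*s/3) ds = (9/(7*pi)) - (0) = 9/(7*pi).
Integrating by parts (boundary term plus one more integral), an antiderivative of (s + 4) sin(7*pi*s/3) is -3*s*cos(7*pi*s/3)/(7*pi) + 9*sin(7*pi*s/3)/(49*pi**2) - 12*cos(7*pi*s/3)/(7*pi); evaluating from 0 to 3: ∫_{0}^{3} (s + 4) sin(7*pi*s/3) ds = (3/pi) - (-12/(7*pi)) = 33/(7*pi).
Summing the pieces and multiplying by (1/3) gives b_7 = 2/pi.

2/pi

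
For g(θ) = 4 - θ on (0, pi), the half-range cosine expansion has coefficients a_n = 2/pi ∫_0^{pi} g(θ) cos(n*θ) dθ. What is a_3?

4/(9*pi)

a_3 = 2/pi ∫_0^{pi} (4 - θ) cos(3*θ) dθ.
Integrating by parts (boundary term plus one more integral), an antiderivative of (4 - θ) cos(3*θ) is -θ*sin(3*θ)/3 + 4*sin(3*θ)/3 - cos(3*θ)/9; evaluating from 0 to pi: ∫_{0}^{pi} (4 - θ) cos(3*θ) dθ = (1/9) - (-1/9) = 2/9.
Hence a_3 = (2/pi)·(2/9) = 4/(9*pi).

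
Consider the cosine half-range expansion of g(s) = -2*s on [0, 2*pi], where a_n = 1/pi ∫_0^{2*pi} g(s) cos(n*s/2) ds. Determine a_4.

0

a_4 = 1/pi ∫_0^{2*pi} (-2*s) cos(2*s) ds.
Integrating by parts (boundary term plus one more integral), an antiderivative of (-2*s) cos(2*s) is -s*sin(2*s) - cos(2*s)/2; evaluating from 0 to 2*pi: ∫_{0}^{2*pi} (-2*s) cos(2*s) ds = (-1/2) - (-1/2) = 0.
Hence a_4 = (1/pi)·(0) = 0.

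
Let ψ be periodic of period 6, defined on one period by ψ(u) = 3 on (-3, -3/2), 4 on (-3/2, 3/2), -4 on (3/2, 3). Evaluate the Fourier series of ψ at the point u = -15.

-1/2

u = -15 differs from u = -3 by -2 full period(s), and the series is 6-periodic.
At u = -3 the one-sided limits are ψ(-3^-) = -4 and ψ(-3^+) = 3.
By Dirichlet's theorem the series converges to their average, [(-4) + (3)]/2 = -1/2.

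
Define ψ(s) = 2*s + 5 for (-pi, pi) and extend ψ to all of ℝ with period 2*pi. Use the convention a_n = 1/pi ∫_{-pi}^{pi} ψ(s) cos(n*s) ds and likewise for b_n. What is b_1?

4

b_1 = 1/pi ∫_{-pi}^{pi} ψ(s) sin(s) ds.
Integrating by parts (boundary term plus one more integral), an antiderivative of (2*s + 5) sin(s) is -2*s*cos(s) + 2*sin(s) - 5*cos(s); evaluating from -pi to pi: ∫_{-pi}^{pi} (2*s + 5) sin(s) ds = (5 + 2*pi) - (5 - 2*pi) = 4*pi.
Hence b_1 = (1/pi)·(4*pi) = 4.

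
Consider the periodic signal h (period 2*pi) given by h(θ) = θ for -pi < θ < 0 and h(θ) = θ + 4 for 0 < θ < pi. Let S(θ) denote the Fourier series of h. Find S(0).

2

At θ = 0 the one-sided limits are h(0^-) = 0 and h(0^+) = 4.
By Dirichlet's theorem the series converges to their average, [(0) + (4)]/2 = 2.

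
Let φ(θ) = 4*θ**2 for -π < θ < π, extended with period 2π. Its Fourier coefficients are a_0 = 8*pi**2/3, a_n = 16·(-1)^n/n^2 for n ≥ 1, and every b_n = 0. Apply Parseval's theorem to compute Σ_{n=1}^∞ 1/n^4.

Parseval: a_0^2/2 + Σ a_n^2 = (1/π) ∫_{-π}^{π} φ(θ)^2 dθ = 32*pi**4/5.
Subtract a_0^2/2 = 32*pi**4/9: Σ a_n^2 = 128*pi**4/45.
Since a_n^2 = 256/n^4, Σ 1/n^4 = pi**4/90.

pi**4/90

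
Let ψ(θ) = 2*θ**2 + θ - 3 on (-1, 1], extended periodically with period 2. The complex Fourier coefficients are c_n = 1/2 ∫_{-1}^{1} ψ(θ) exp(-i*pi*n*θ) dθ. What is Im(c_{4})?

1/(4*pi)

Since ψ is real-valued, Im(c_{4}) = -1/2 ∫_{-1}^{1} ψ(θ) sin(4*pi*θ) dθ = -b_{4}/2.
Integrating by parts twice (tabular method), an antiderivative of (2*θ**2 + θ - 3) sin(4*pi*θ) is -θ**2*cos(4*pi*θ)/(2*pi) + θ*sin(4*pi*θ)/(4*pi**2) - θ*cos(4*pi*θ)/(4*pi) + sin(4*pi*θ)/(16*pi**2) + cos(4*pi*θ)/(16*pi**3) + 3*cos(4*pi*θ)/(4*pi); evaluating from -1 to 1: ∫_{-1}^{1} (2*θ**2 + θ - 3) sin(4*pi*θ) dθ = (1/(16*pi**3)) - ((1 + 8*pi**2)/(16*pi**3)) = -1/(2*pi).
Hence Im(c_{4}) = (-1/2)·(-1/(2*pi)) = 1/(4*pi).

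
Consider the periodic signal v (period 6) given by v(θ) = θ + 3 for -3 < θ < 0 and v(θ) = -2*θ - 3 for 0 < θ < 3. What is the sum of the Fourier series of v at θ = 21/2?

3/2

θ = 21/2 differs from θ = -3/2 by 2 full period(s), and the series is 6-periodic.
v is continuous at θ = -3/2 with value 3/2, so the series converges to 3/2 there.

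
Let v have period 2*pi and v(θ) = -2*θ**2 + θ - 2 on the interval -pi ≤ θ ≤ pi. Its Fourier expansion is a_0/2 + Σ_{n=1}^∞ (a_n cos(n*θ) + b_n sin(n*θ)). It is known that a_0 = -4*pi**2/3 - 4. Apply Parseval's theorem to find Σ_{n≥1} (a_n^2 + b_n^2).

Parseval: a_0^2/2 + Σ_{n≥1} (a_n^2+b_n^2) = 1/pi ∫_{-pi}^{pi} v(θ)^2 dθ = 8 + 6*pi**2 + 8*pi**4/5.
Subtract a_0^2/2 = 8*(3 + pi**2)**2/9: Σ (a_n^2+b_n^2) = 2*pi**2*(15 + 16*pi**2)/45.

2*pi**2*(15 + 16*pi**2)/45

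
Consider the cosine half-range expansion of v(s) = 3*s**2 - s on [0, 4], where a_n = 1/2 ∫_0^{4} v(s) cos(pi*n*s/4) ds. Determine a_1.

-176/pi**2

a_1 = 1/2 ∫_0^{4} (3*s**2 - s) cos(pi*s/4) ds.
Integrating by parts twice (tabular method), an antiderivative of (3*s**2 - s) cos(pi*s/4) is 12*s**2*sin(pi*s/4)/pi - 4*s*sin(pi*s/4)/pi + 96*s*cos(pi*s/4)/pi**2 - 384*sin(pi*s/4)/pi**3 - 16*cos(pi*s/4)/pi**2; evaluating from 0 to 4: ∫_{0}^{4} (3*s**2 - s) cos(pi*s/4) ds = (-368/pi**2) - (-16/pi**2) = -352/pi**2.
Hence a_1 = (1/2)·(-352/pi**2) = -176/pi**2.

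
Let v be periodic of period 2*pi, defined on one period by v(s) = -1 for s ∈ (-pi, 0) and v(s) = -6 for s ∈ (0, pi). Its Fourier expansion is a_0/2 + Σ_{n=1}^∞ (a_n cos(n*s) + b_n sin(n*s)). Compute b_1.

b_1 = 1/pi ∫_{-pi}^{pi} v(s) sin(s) ds.
Split the integral at the breakpoints.
Directly, an antiderivative of (-1) sin(s) is cos(s); evaluating from -pi to 0: ∫_{-pi}^{0} (-1) sin(s) ds = (1) - (-1) = 2.
Directly, an antiderivative of (-6) sin(s) is 6*cos(s); evaluating from 0 to pi: ∫_{0}^{pi} (-6) sin(s) ds = (-6) - (6) = -12.
Summing the pieces and multiplying by (1/pi) gives b_1 = -10/pi.

-10/pi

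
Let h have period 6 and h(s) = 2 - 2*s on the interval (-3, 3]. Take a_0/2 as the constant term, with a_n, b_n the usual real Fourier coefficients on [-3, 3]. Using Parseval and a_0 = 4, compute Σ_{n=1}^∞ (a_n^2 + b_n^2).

Parseval: a_0^2/2 + Σ_{n≥1} (a_n^2+b_n^2) = 1/3 ∫_{-3}^{3} h(s)^2 ds = 32.
Subtract a_0^2/2 = 8: Σ (a_n^2+b_n^2) = 24.

24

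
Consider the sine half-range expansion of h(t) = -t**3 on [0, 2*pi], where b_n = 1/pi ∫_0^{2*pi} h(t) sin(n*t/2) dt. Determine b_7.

b_7 = 1/pi ∫_0^{2*pi} (-t**3) sin(7*t/2) dt.
Integrating by parts three times (tabular method), an antiderivative of (-t**3) sin(7*t/2) is 2*t**3*cos(7*t/2)/7 - 12*t**2*sin(7*t/2)/49 - 48*t*cos(7*t/2)/343 + 96*sin(7*t/2)/2401; evaluating from 0 to 2*pi: ∫_{0}^{2*pi} (-t**3) sin(7*t/2) dt = (16*pi*(6 - 49*pi**2)/343) - (0) = 16*pi*(6 - 49*pi**2)/343.
Hence b_7 = (1/pi)·(16*pi*(6 - 49*pi**2)/343) = 96/343 - 16*pi**2/7.

96/343 - 16*pi**2/7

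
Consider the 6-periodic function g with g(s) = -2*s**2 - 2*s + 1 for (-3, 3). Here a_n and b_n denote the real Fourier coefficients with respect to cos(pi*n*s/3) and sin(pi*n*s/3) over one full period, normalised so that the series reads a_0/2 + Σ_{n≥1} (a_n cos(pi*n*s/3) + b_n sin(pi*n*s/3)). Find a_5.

a_5 = 1/3 ∫_{-3}^{3} g(s) cos(5*pi*s/3) ds.
Integrating by parts twice (tabular method), an antiderivative of (-2*s**2 - 2*s + 1) cos(5*pi*s/3) is -6*s**2*sin(5*pi*s/3)/(5*pi) - 6*s*sin(5*pi*s/3)/(5*pi) - 36*s*cos(5*pi*s/3)/(25*pi**2) + 108*sin(5*pi*s/3)/(125*pi**3) + 3*sin(5*pi*s/3)/(5*pi) - 18*cos(5*pi*s/3)/(25*pi**2); evaluating from -3 to 3: ∫_{-3}^{3} (-2*s**2 - 2*s + 1) cos(5*pi*s/3) ds = (126/(25*pi**2)) - (-18/(5*pi**2)) = 216/(25*pi**2).
Hence a_5 = (1/3)·(216/(25*pi**2)) = 72/(25*pi**2).

72/(25*pi**2)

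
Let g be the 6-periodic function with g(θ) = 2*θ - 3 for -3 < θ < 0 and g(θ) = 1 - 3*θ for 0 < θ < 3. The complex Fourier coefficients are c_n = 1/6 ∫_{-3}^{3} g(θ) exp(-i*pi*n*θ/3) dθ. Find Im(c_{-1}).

5/(2*pi)

Since g is real-valued, Im(c_{-1}) = -1/6 ∫_{-3}^{3} g(θ) sin(-pi*θ/3) dθ = b_{1}/2.
Split the integral at the breakpoints.
Integrating by parts (boundary term plus one more integral), an antiderivative of (2*θ - 3) sin(-pi*θ/3) is 6*θ*cos(pi*θ/3)/pi - 18*sin(pi*θ/3)/pi**2 - 9*cos(pi*θ/3)/pi; evaluating from -3 to 0: ∫_{-3}^{0} (2*θ - 3) sin(-pi*θ/3) dθ = (-9/pi) - (27/pi) = -36/pi.
Integrating by parts (boundary term plus one more integral), an antiderivative of (1 - 3*θ) sin(-pi*θ/3) is -9*θ*cos(pi*θ/3)/pi + 27*sin(pi*θ/3)/pi**2 + 3*cos(pi*θ/3)/pi; evaluating from 0 to 3: ∫_{0}^{3} (1 - 3*θ) sin(-pi*θ/3) dθ = (24/pi) - (3/pi) = 21/pi.
So ∫_{-3}^{3} g(θ) sin(-pi*θ/3) dθ = -15/pi.
Hence Im(c_{-1}) = (-1/6)·(-15/pi) = 5/(2*pi).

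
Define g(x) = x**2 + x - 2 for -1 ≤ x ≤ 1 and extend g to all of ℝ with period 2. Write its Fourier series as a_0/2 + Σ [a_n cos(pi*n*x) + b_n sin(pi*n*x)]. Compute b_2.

-1/pi

b_2 = ∫_{-1}^{1} g(x) sin(2*pi*x) dx.
Integrating by parts twice (tabular method), an antiderivative of (x**2 + x - 2) sin(2*pi*x) is -x**2*cos(2*pi*x)/(2*pi) + x*sin(2*pi*x)/(2*pi**2) - x*cos(2*pi*x)/(2*pi) + sin(2*pi*x)/(4*pi**2) + cos(2*pi*x)/(4*pi**3) + cos(2*pi*x)/pi; evaluating from -1 to 1: ∫_{-1}^{1} (x**2 + x - 2) sin(2*pi*x) dx = (1/(4*pi**3)) - ((1/4 + pi**2)/pi**3) = -1/pi.
Hence b_2 = -1/pi.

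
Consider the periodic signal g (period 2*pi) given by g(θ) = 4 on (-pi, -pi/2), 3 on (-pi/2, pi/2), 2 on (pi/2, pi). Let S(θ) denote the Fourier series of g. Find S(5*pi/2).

5/2

θ = 5*pi/2 differs from θ = pi/2 by 1 full period(s), and the series is 2*pi-periodic.
At θ = pi/2 the one-sided limits are g(pi/2^-) = 3 and g(pi/2^+) = 2.
By Dirichlet's theorem the series converges to their average, [(3) + (2)]/2 = 5/2.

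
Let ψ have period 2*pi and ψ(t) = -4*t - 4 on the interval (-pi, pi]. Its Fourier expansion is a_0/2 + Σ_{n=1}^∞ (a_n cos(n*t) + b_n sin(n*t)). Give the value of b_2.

4

b_2 = 1/pi ∫_{-pi}^{pi} ψ(t) sin(2*t) dt.
Integrating by parts (boundary term plus one more integral), an antiderivative of (-4*t - 4) sin(2*t) is 2*t*cos(2*t) - sin(2*t) + 2*cos(2*t); evaluating from -pi to pi: ∫_{-pi}^{pi} (-4*t - 4) sin(2*t) dt = (2 + 2*pi) - (2 - 2*pi) = 4*pi.
Hence b_2 = (1/pi)·(4*pi) = 4.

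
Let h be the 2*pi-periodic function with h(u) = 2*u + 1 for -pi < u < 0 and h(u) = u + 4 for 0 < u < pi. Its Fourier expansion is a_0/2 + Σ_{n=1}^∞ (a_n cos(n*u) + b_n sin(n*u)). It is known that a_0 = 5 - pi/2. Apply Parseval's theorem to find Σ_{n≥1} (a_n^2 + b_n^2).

9/2 + 9*pi/2 + 37*pi**2/24

Parseval: a_0^2/2 + Σ_{n≥1} (a_n^2+b_n^2) = 1/pi ∫_{-pi}^{pi} h(u)^2 du = 2*pi + 5*pi**2/3 + 17.
Subtract a_0^2/2 = (10 - pi)**2/8: Σ (a_n^2+b_n^2) = 9/2 + 9*pi/2 + 37*pi**2/24.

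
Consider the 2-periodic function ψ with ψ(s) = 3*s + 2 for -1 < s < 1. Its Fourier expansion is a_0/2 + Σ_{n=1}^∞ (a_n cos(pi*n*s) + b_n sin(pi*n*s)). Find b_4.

-3/(2*pi)

b_4 = ∫_{-1}^{1} ψ(s) sin(4*pi*s) ds.
Integrating by parts (boundary term plus one more integral), an antiderivative of (3*s + 2) sin(4*pi*s) is -3*s*cos(4*pi*s)/(4*pi) + 3*sin(4*pi*s)/(16*pi**2) - cos(4*pi*s)/(2*pi); evaluating from -1 to 1: ∫_{-1}^{1} (3*s + 2) sin(4*pi*s) ds = (-5/(4*pi)) - (1/(4*pi)) = -3/(2*pi).
Hence b_4 = -3/(2*pi).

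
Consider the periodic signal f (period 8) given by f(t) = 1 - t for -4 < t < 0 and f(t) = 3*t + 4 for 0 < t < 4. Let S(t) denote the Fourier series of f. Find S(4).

At t = 4 the one-sided limits are f(4^-) = 16 and f(4^+) = 5.
By Dirichlet's theorem the series converges to their average, [(16) + (5)]/2 = 21/2.

21/2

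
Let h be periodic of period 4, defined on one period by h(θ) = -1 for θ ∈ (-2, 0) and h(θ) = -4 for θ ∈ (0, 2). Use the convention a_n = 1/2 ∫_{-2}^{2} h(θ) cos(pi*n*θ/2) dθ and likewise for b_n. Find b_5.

b_5 = 1/2 ∫_{-2}^{2} h(θ) sin(5*pi*θ/2) dθ.
Split the integral at the breakpoints.
Directly, an antiderivative of (-1) sin(5*pi*θ/2) is 2*cos(5*pi*θ/2)/(5*pi); evaluating from -2 to 0: ∫_{-2}^{0} (-1) sin(5*pi*θ/2) dθ = (2/(5*pi)) - (-2/(5*pi)) = 4/(5*pi).
Directly, an antiderivative of (-4) sin(5*pi*θ/2) is 8*cos(5*pi*θ/2)/(5*pi); evaluating from 0 to 2: ∫_{0}^{2} (-4) sin(5*pi*θ/2) dθ = (-8/(5*pi)) - (8/(5*pi)) = -16/(5*pi).
Summing the pieces and multiplying by (1/2) gives b_5 = -6/(5*pi).

-6/(5*pi)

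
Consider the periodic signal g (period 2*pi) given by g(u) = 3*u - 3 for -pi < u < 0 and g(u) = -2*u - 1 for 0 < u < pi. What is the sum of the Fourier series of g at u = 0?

-2

At u = 0 the one-sided limits are g(0^-) = -3 and g(0^+) = -1.
By Dirichlet's theorem the series converges to their average, [(-3) + (-1)]/2 = -2.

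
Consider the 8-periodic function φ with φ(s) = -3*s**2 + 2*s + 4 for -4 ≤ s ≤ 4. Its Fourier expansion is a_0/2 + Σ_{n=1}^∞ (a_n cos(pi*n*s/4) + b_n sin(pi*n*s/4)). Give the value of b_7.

b_7 = 1/4 ∫_{-4}^{4} φ(s) sin(7*pi*s/4) ds.
Integrating by parts twice (tabular method), an antiderivative of (-3*s**2 + 2*s + 4) sin(7*pi*s/4) is 12*s**2*cos(7*pi*s/4)/(7*pi) - 96*s*sin(7*pi*s/4)/(49*pi**2) - 8*s*cos(7*pi*s/4)/(7*pi) + 32*sin(7*pi*s/4)/(49*pi**2) - 16*cos(7*pi*s/4)/(7*pi) - 384*cos(7*pi*s/4)/(343*pi**3); evaluating from -4 to 4: ∫_{-4}^{4} (-3*s**2 + 2*s + 4) sin(7*pi*s/4) ds = (48*(8 - 147*pi**2)/(343*pi**3)) - (16*(24 - 637*pi**2)/(343*pi**3)) = 64/(7*pi).
Hence b_7 = (1/4)·(64/(7*pi)) = 16/(7*pi).

16/(7*pi)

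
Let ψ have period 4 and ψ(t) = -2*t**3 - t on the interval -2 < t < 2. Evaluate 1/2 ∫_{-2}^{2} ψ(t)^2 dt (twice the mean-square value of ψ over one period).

1/2 ∫_{-2}^{2} ψ(t)^2 dt = 1/2 · (21296/105) = 10648/105.

10648/105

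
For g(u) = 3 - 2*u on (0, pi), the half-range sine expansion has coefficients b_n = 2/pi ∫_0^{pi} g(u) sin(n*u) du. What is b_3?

b_3 = 2/pi ∫_0^{pi} (3 - 2*u) sin(3*u) du.
Integrating by parts (boundary term plus one more integral), an antiderivative of (3 - 2*u) sin(3*u) is 2*u*cos(3*u)/3 - 2*sin(3*u)/9 - cos(3*u); evaluating from 0 to pi: ∫_{0}^{pi} (3 - 2*u) sin(3*u) du = (1 - 2*pi/3) - (-1) = 2 - 2*pi/3.
Hence b_3 = (2/pi)·(2 - 2*pi/3) = -4/3 + 4/pi.

-4/3 + 4/pi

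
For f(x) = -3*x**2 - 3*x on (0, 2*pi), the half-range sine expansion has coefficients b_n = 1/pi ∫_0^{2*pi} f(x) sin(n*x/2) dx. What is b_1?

b_1 = 1/pi ∫_0^{2*pi} (-3*x**2 - 3*x) sin(x/2) dx.
Integrating by parts twice (tabular method), an antiderivative of (-3*x**2 - 3*x) sin(x/2) is 6*x**2*cos(x/2) - 24*x*sin(x/2) + 6*x*cos(x/2) - 12*sin(x/2) - 48*cos(x/2); evaluating from 0 to 2*pi: ∫_{0}^{2*pi} (-3*x**2 - 3*x) sin(x/2) dx = (-24*pi**2 - 12*pi + 48) - (-48) = -24*pi**2 - 12*pi + 96.
Hence b_1 = (1/pi)·(-24*pi**2 - 12*pi + 96) = -24*pi - 12 + 96/pi.

-24*pi - 12 + 96/pi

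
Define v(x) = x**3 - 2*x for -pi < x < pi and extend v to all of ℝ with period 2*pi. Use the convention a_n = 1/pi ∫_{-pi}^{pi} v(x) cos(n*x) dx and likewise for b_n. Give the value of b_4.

19/16 - pi**2/2

b_4 = 1/pi ∫_{-pi}^{pi} v(x) sin(4*x) dx.
v is odd and sin(4*x) is odd, so the integrand is even and b_4 = 2/pi ∫_0^{pi} v(x) sin(4*x) dx.
Integrating by parts three times (tabular method), an antiderivative of (x**3 - 2*x) sin(4*x) is -x**3*cos(4*x)/4 + 3*x**2*sin(4*x)/16 + 19*x*cos(4*x)/32 - 19*sin(4*x)/128; evaluating from 0 to pi: ∫_{0}^{pi} (x**3 - 2*x) sin(4*x) dx = (pi*(19 - 8*pi**2)/32) - (0) = pi*(19 - 8*pi**2)/32.
Hence b_4 = (2/pi)·(pi*(19 - 8*pi**2)/32) = 19/16 - pi**2/2.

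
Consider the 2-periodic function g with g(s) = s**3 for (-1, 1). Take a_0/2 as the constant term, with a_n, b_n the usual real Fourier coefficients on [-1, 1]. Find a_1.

a_1 = ∫_{-1}^{1} g(s) cos(pi*s) ds.
g is odd and cos(pi*s) is even, so the integrand is odd over a symmetric interval and the integral vanishes.

0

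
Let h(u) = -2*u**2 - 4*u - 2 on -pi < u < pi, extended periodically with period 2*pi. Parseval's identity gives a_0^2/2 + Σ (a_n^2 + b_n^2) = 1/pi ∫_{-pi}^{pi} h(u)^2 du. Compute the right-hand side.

8 + 8*pi**4/5 + 16*pi**2

1/pi ∫_{-pi}^{pi} h(u)^2 du = 1/pi · (8*pi*(5 + pi**4 + 10*pi**2)/5) = 8 + 8*pi**4/5 + 16*pi**2.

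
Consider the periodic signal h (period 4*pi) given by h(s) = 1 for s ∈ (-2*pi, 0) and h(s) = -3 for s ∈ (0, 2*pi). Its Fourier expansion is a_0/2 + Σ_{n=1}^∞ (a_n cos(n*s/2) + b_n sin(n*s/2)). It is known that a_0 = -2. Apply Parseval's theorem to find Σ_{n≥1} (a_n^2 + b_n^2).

Parseval: a_0^2/2 + Σ_{n≥1} (a_n^2+b_n^2) = (1/(2*pi)) ∫_{-2*pi}^{2*pi} h(s)^2 ds = 10.
Subtract a_0^2/2 = 2: Σ (a_n^2+b_n^2) = 8.

8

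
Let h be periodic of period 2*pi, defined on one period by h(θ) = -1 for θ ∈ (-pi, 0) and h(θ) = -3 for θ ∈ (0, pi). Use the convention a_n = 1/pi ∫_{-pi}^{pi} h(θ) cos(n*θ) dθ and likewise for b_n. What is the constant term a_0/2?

a_0 = 1/pi ∫_{-pi}^{pi} h(θ) dθ = 1/pi · (-4*pi) = -4.
So the constant term a_0/2 = -2.

-2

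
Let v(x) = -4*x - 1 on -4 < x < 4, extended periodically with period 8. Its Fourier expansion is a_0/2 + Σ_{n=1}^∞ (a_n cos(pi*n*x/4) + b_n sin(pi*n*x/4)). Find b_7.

-32/(7*pi)

b_7 = 1/4 ∫_{-4}^{4} v(x) sin(7*pi*x/4) dx.
Integrating by parts (boundary term plus one more integral), an antiderivative of (-4*x - 1) sin(7*pi*x/4) is 16*x*cos(7*pi*x/4)/(7*pi) - 64*sin(7*pi*x/4)/(49*pi**2) + 4*cos(7*pi*x/4)/(7*pi); evaluating from -4 to 4: ∫_{-4}^{4} (-4*x - 1) sin(7*pi*x/4) dx = (-68/(7*pi)) - (60/(7*pi)) = -128/(7*pi).
Hence b_7 = (1/4)·(-128/(7*pi)) = -32/(7*pi).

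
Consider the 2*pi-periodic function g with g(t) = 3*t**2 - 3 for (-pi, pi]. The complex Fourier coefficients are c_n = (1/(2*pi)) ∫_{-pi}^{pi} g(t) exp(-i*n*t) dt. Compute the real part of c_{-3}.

-2/3

Since g is real-valued, Re(c_{-3}) = (1/(2*pi)) ∫_{-pi}^{pi} g(t) cos(-3*t) dt = a_{3}/2.
g is even and cos(-3*t) is even, so the integrand is even: ∫_{-pi}^{pi} g(t) cos(-3*t) dt = 2∫_0^{pi} g(t) cos(-3*t) dt.
Integrating by parts twice (tabular method), an antiderivative of (3*t**2 - 3) cos(-3*t) is t**2*sin(3*t) + 2*t*cos(3*t)/3 - 11*sin(3*t)/9; evaluating from 0 to pi: ∫_{0}^{pi} (3*t**2 - 3) cos(-3*t) dt = (-2*pi/3) - (0) = -2*pi/3.
So ∫_{-pi}^{pi} g(t) cos(-3*t) dt = -4*pi/3.
Hence Re(c_{-3}) = (1/(2*pi))·(-4*pi/3) = -2/3.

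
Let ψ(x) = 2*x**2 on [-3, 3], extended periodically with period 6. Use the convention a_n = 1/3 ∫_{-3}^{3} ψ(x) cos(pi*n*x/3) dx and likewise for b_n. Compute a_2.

18/pi**2

a_2 = 1/3 ∫_{-3}^{3} ψ(x) cos(2*pi*x/3) dx.
ψ is even and cos(2*pi*x/3) is even, so the integrand is even and a_2 = 2/3 ∫_0^{3} ψ(x) cos(2*pi*x/3) dx.
Integrating by parts twice (tabular method), an antiderivative of (2*x**2) cos(2*pi*x/3) is 3*x**2*sin(2*pi*x/3)/pi + 9*x*cos(2*pi*x/3)/pi**2 - 27*sin(2*pi*x/3)/(2*pi**3); evaluating from 0 to 3: ∫_{0}^{3} (2*x**2) cos(2*pi*x/3) dx = (27/pi**2) - (0) = 27/pi**2.
Hence a_2 = (2/3)·(27/pi**2) = 18/pi**2.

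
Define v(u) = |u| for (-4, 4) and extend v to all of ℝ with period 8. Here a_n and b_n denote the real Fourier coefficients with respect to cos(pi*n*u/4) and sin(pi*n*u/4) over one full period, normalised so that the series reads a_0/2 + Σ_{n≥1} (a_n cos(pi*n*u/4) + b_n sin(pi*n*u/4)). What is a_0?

a_0 = 1/4 ∫_{-4}^{4} v(u) du = 1/4 · (16) = 4.

4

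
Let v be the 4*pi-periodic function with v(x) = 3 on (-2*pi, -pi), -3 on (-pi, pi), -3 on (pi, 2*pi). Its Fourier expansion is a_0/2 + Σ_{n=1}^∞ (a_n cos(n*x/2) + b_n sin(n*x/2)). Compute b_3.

-2/pi

b_3 = (1/(2*pi)) ∫_{-2*pi}^{2*pi} v(x) sin(3*x/2) dx.
Split the integral at the breakpoints.
Directly, an antiderivative of (3) sin(3*x/2) is -2*cos(3*x/2); evaluating from -2*pi to -pi: ∫_{-2*pi}^{-pi} (3) sin(3*x/2) dx = (0) - (2) = -2.
Directly, an antiderivative of (-3) sin(3*x/2) is 2*cos(3*x/2); evaluating from -pi to pi: ∫_{-pi}^{pi} (-3) sin(3*x/2) dx = (0) - (0) = 0.
Directly, an antiderivative of (-3) sin(3*x/2) is 2*cos(3*x/2); evaluating from pi to 2*pi: ∫_{pi}^{2*pi} (-3) sin(3*x/2) dx = (-2) - (0) = -2.
Summing the pieces and multiplying by (1/(2*pi)) gives b_3 = -2/pi.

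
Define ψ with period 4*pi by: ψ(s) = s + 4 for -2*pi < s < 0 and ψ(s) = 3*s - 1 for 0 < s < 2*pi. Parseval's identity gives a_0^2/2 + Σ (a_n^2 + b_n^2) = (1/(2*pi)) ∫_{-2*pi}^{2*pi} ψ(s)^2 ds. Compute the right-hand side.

(1/(2*pi)) ∫_{-2*pi}^{2*pi} ψ(s)^2 ds = (1/(2*pi)) · (2*pi*(-42*pi + 51 + 40*pi**2)/3) = -14*pi + 17 + 40*pi**2/3.

-14*pi + 17 + 40*pi**2/3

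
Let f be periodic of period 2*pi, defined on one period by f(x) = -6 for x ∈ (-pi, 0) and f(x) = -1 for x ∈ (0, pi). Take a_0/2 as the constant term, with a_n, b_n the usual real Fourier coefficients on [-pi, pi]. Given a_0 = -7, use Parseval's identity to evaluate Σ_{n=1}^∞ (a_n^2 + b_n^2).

25/2

Parseval: a_0^2/2 + Σ_{n≥1} (a_n^2+b_n^2) = 1/pi ∫_{-pi}^{pi} f(x)^2 dx = 37.
Subtract a_0^2/2 = 49/2: Σ (a_n^2+b_n^2) = 25/2.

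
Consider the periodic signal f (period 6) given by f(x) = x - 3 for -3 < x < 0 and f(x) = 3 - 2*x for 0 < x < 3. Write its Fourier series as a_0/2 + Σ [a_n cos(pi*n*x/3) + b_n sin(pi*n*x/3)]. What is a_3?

2/pi**2

a_3 = 1/3 ∫_{-3}^{3} f(x) cos(pi*x) dx.
Split the integral at the breakpoints.
Integrating by parts (boundary term plus one more integral), an antiderivative of (x - 3) cos(pi*x) is x*sin(pi*x)/pi - 3*sin(pi*x)/pi + cos(pi*x)/pi**2; evaluating from -3 to 0: ∫_{-3}^{0} (x - 3) cos(pi*x) dx = (pi**(-2)) - (-1/pi**2) = 2/pi**2.
Integrating by parts (boundary term plus one more integral), an antiderivative of (3 - 2*x) cos(pi*x) is -2*x*sin(pi*x)/pi + 3*sin(pi*x)/pi - 2*cos(pi*x)/pi**2; evaluating from 0 to 3: ∫_{0}^{3} (3 - 2*x) cos(pi*x) dx = (2/pi**2) - (-2/pi**2) = 4/pi**2.
Summing the pieces and multiplying by (1/3) gives a_3 = 2/pi**2.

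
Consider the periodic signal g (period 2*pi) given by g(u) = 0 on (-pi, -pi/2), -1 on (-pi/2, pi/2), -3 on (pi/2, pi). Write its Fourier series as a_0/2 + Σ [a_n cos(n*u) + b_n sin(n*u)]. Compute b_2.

3/pi

b_2 = 1/pi ∫_{-pi}^{pi} g(u) sin(2*u) du.
Split the integral at the breakpoints.
∫_{-pi}^{-pi/2} (0) sin(2*u) du = 0.
Directly, an antiderivative of (-1) sin(2*u) is cos(2*u)/2; evaluating from -pi/2 to pi/2: ∫_{-pi/2}^{pi/2} (-1) sin(2*u) du = (-1/2) - (-1/2) = 0.
Directly, an antiderivative of (-3) sin(2*u) is 3*cos(2*u)/2; evaluating from pi/2 to pi: ∫_{pi/2}^{pi} (-3) sin(2*u) du = (3/2) - (-3/2) = 3.
Summing the pieces and multiplying by (1/pi) gives b_2 = 3/pi.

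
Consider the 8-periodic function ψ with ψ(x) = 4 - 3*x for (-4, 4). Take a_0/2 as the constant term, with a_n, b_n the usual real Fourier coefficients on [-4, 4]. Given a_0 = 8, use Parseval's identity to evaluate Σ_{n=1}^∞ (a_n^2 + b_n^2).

96

Parseval: a_0^2/2 + Σ_{n≥1} (a_n^2+b_n^2) = 1/4 ∫_{-4}^{4} ψ(x)^2 dx = 128.
Subtract a_0^2/2 = 32: Σ (a_n^2+b_n^2) = 96.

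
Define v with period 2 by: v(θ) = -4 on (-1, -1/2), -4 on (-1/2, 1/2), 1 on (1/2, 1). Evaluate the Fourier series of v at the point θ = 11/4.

θ = 11/4 differs from θ = 3/4 by 1 full period(s), and the series is 2-periodic.
v is continuous at θ = 3/4 with value 1, so the series converges to 1 there.

1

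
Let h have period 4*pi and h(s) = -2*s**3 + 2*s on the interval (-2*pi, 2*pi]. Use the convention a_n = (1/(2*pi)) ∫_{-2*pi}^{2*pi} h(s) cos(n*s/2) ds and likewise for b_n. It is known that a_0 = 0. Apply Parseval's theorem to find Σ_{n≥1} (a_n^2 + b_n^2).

Parseval: a_0^2/2 + Σ_{n≥1} (a_n^2+b_n^2) = (1/(2*pi)) ∫_{-2*pi}^{2*pi} h(s)^2 ds = 32*pi**2*(-168*pi**2 + 35 + 240*pi**4)/105.
Subtract a_0^2/2 = 0: Σ (a_n^2+b_n^2) = 32*pi**2*(-168*pi**2 + 35 + 240*pi**4)/105.

32*pi**2*(-168*pi**2 + 35 + 240*pi**4)/105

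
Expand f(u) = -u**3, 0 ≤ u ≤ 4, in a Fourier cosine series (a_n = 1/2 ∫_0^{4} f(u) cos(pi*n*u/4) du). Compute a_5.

384*(-4 + 25*pi**2)/(625*pi**4)

a_5 = 1/2 ∫_0^{4} (-u**3) cos(5*pi*u/4) du.
Integrating by parts three times (tabular method), an antiderivative of (-u**3) cos(5*pi*u/4) is -4*u**3*sin(5*pi*u/4)/(5*pi) - 48*u**2*cos(5*pi*u/4)/(25*pi**2) + 384*u*sin(5*pi*u/4)/(125*pi**3) + 1536*cos(5*pi*u/4)/(625*pi**4); evaluating from 0 to 4: ∫_{0}^{4} (-u**3) cos(5*pi*u/4) du = (768*(-2 + 25*pi**2)/(625*pi**4)) - (1536/(625*pi**4)) = 768*(-4 + 25*pi**2)/(625*pi**4).
Hence a_5 = (1/2)·(768*(-4 + 25*pi**2)/(625*pi**4)) = 384*(-4 + 25*pi**2)/(625*pi**4).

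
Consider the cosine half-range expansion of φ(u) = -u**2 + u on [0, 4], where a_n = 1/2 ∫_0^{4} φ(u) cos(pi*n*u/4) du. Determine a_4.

a_4 = 1/2 ∫_0^{4} (-u**2 + u) cos(pi*u) du.
Integrating by parts twice (tabular method), an antiderivative of (-u**2 + u) cos(pi*u) is -u**2*sin(pi*u)/pi + u*sin(pi*u)/pi - 2*u*cos(pi*u)/pi**2 + 2*sin(pi*u)/pi**3 + cos(pi*u)/pi**2; evaluating from 0 to 4: ∫_{0}^{4} (-u**2 + u) cos(pi*u) du = (-7/pi**2) - (pi**(-2)) = -8/pi**2.
Hence a_4 = (1/2)·(-8/pi**2) = -4/pi**2.

-4/pi**2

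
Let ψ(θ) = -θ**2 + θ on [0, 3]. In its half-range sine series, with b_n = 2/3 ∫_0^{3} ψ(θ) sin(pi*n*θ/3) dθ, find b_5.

b_5 = 2/3 ∫_0^{3} (-θ**2 + θ) sin(5*pi*θ/3) dθ.
Integrating by parts twice (tabular method), an antiderivative of (-θ**2 + θ) sin(5*pi*θ/3) is 3*θ**2*cos(5*pi*θ/3)/(5*pi) - 18*θ*sin(5*pi*θ/3)/(25*pi**2) - 3*θ*cos(5*pi*θ/3)/(5*pi) + 9*sin(5*pi*θ/3)/(25*pi**2) - 54*cos(5*pi*θ/3)/(125*pi**3); evaluating from 0 to 3: ∫_{0}^{3} (-θ**2 + θ) sin(5*pi*θ/3) dθ = (18*(3 - 25*pi**2)/(125*pi**3)) - (-54/(125*pi**3)) = 18*(6 - 25*pi**2)/(125*pi**3).
Hence b_5 = (2/3)·(18*(6 - 25*pi**2)/(125*pi**3)) = 12*(6 - 25*pi**2)/(125*pi**3).

12*(6 - 25*pi**2)/(125*pi**3)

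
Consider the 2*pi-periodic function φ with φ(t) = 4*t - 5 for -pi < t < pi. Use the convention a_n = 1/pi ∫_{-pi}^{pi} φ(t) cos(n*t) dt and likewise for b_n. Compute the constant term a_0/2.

a_0 = 1/pi ∫_{-pi}^{pi} φ(t) dt = 1/pi · (-10*pi) = -10.
So the constant term a_0/2 = -5.

-5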